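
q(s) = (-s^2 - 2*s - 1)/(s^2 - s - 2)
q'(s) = (1 - 2*s)*(-s^2 - 2*s - 1)/(s^2 - s - 2)^2 + (-2*s - 2)/(s^2 - s - 2)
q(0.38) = 0.85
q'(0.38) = 1.14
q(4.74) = -2.09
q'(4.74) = 0.40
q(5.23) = -1.93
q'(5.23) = 0.29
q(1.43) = 4.26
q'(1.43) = 9.23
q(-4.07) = -0.51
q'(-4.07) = 0.08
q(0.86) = 1.63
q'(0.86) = 2.31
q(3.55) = -2.94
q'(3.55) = 1.25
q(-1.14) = -0.04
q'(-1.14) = 0.30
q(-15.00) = -0.82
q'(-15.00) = 0.01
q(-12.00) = -0.79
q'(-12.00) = 0.02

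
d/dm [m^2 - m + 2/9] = 2*m - 1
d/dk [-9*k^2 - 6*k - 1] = -18*k - 6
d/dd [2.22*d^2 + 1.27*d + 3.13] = 4.44*d + 1.27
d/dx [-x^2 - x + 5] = -2*x - 1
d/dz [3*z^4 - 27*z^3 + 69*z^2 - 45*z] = 12*z^3 - 81*z^2 + 138*z - 45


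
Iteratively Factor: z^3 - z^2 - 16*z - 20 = (z + 2)*(z^2 - 3*z - 10) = (z - 5)*(z + 2)*(z + 2)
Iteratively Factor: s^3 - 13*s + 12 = (s - 3)*(s^2 + 3*s - 4) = (s - 3)*(s - 1)*(s + 4)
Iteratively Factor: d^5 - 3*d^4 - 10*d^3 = (d + 2)*(d^4 - 5*d^3) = (d - 5)*(d + 2)*(d^3) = d*(d - 5)*(d + 2)*(d^2) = d^2*(d - 5)*(d + 2)*(d)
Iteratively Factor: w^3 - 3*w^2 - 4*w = (w)*(w^2 - 3*w - 4) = w*(w + 1)*(w - 4)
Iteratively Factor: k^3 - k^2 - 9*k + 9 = (k + 3)*(k^2 - 4*k + 3) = (k - 3)*(k + 3)*(k - 1)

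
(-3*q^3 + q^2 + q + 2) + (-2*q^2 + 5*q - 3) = -3*q^3 - q^2 + 6*q - 1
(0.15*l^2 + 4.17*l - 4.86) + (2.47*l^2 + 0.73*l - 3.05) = 2.62*l^2 + 4.9*l - 7.91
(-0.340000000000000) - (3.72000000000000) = -4.06000000000000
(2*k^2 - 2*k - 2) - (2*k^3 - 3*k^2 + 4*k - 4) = -2*k^3 + 5*k^2 - 6*k + 2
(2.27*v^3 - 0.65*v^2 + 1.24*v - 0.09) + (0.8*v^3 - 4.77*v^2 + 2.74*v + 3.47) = 3.07*v^3 - 5.42*v^2 + 3.98*v + 3.38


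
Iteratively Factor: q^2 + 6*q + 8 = (q + 4)*(q + 2)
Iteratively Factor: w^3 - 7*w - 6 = (w + 1)*(w^2 - w - 6) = (w + 1)*(w + 2)*(w - 3)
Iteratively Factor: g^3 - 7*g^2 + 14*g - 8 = (g - 1)*(g^2 - 6*g + 8) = (g - 2)*(g - 1)*(g - 4)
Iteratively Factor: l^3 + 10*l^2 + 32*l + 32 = (l + 4)*(l^2 + 6*l + 8) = (l + 2)*(l + 4)*(l + 4)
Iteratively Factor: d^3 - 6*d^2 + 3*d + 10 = (d + 1)*(d^2 - 7*d + 10) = (d - 5)*(d + 1)*(d - 2)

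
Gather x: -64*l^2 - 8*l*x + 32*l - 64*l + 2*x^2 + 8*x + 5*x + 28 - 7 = -64*l^2 - 32*l + 2*x^2 + x*(13 - 8*l) + 21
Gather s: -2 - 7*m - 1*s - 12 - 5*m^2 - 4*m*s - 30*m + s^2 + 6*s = -5*m^2 - 37*m + s^2 + s*(5 - 4*m) - 14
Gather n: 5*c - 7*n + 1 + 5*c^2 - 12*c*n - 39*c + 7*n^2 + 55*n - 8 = 5*c^2 - 34*c + 7*n^2 + n*(48 - 12*c) - 7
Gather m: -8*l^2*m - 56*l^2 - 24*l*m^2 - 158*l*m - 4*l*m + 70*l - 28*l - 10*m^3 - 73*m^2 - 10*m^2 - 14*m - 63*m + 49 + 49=-56*l^2 + 42*l - 10*m^3 + m^2*(-24*l - 83) + m*(-8*l^2 - 162*l - 77) + 98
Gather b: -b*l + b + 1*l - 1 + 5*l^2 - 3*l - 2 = b*(1 - l) + 5*l^2 - 2*l - 3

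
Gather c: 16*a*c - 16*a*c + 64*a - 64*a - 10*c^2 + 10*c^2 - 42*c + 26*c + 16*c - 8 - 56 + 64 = 0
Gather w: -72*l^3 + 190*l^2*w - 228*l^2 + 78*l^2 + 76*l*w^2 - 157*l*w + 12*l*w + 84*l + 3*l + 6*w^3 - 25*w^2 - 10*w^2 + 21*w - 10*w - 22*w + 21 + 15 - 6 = -72*l^3 - 150*l^2 + 87*l + 6*w^3 + w^2*(76*l - 35) + w*(190*l^2 - 145*l - 11) + 30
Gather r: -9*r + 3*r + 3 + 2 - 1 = 4 - 6*r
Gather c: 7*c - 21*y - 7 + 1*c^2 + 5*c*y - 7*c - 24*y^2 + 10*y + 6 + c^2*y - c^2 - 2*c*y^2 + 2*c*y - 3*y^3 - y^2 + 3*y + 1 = c^2*y + c*(-2*y^2 + 7*y) - 3*y^3 - 25*y^2 - 8*y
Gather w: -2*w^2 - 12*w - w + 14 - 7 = -2*w^2 - 13*w + 7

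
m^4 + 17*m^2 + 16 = (m - 4*I)*(m - I)*(m + I)*(m + 4*I)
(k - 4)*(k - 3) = k^2 - 7*k + 12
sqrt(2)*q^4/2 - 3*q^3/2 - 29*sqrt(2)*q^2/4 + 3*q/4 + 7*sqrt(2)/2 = (q - 7*sqrt(2)/2)*(q - sqrt(2)/2)*(q + 2*sqrt(2))*(sqrt(2)*q/2 + 1/2)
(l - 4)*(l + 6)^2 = l^3 + 8*l^2 - 12*l - 144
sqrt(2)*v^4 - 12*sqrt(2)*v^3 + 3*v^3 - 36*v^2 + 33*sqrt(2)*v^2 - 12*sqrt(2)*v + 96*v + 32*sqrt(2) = (v - 8)*(v - 4)*(v + sqrt(2))*(sqrt(2)*v + 1)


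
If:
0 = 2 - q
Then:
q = 2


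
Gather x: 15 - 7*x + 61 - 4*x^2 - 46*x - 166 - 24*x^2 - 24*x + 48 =-28*x^2 - 77*x - 42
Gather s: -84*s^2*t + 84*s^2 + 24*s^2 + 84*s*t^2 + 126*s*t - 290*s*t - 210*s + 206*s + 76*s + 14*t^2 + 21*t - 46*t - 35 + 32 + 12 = s^2*(108 - 84*t) + s*(84*t^2 - 164*t + 72) + 14*t^2 - 25*t + 9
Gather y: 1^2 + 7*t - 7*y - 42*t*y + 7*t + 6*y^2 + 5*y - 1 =14*t + 6*y^2 + y*(-42*t - 2)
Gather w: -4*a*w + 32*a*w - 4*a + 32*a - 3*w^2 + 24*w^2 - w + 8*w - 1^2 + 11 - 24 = 28*a + 21*w^2 + w*(28*a + 7) - 14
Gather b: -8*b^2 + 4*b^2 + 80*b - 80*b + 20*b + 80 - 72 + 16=-4*b^2 + 20*b + 24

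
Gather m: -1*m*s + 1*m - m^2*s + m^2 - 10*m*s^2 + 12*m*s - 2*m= m^2*(1 - s) + m*(-10*s^2 + 11*s - 1)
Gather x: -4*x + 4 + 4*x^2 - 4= 4*x^2 - 4*x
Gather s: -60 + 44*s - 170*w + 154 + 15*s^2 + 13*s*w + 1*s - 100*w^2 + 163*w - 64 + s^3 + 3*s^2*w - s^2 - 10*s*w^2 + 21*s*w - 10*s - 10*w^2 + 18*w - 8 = s^3 + s^2*(3*w + 14) + s*(-10*w^2 + 34*w + 35) - 110*w^2 + 11*w + 22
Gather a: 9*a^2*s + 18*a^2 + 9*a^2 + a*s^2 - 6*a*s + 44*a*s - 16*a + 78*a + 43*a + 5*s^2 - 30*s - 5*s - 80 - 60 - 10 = a^2*(9*s + 27) + a*(s^2 + 38*s + 105) + 5*s^2 - 35*s - 150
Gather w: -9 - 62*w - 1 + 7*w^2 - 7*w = 7*w^2 - 69*w - 10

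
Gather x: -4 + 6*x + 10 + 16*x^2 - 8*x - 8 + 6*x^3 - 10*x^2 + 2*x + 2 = 6*x^3 + 6*x^2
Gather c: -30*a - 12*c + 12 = -30*a - 12*c + 12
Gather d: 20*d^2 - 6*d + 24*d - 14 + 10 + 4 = 20*d^2 + 18*d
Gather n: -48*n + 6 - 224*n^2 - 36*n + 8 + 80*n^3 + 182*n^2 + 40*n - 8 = 80*n^3 - 42*n^2 - 44*n + 6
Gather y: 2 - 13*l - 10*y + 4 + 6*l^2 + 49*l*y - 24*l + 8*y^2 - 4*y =6*l^2 - 37*l + 8*y^2 + y*(49*l - 14) + 6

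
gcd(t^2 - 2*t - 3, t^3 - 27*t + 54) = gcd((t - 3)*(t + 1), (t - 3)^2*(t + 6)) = t - 3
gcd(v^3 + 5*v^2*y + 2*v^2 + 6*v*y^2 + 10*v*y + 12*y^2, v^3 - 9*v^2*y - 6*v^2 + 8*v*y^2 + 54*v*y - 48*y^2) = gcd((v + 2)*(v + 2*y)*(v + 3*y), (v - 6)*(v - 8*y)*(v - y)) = 1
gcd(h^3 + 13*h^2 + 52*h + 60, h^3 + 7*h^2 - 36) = h + 6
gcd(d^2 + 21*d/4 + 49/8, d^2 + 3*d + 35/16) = d + 7/4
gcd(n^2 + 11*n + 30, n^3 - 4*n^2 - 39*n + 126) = n + 6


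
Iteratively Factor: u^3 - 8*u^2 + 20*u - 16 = (u - 2)*(u^2 - 6*u + 8) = (u - 2)^2*(u - 4)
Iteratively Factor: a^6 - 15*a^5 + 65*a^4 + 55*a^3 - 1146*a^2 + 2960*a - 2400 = (a - 2)*(a^5 - 13*a^4 + 39*a^3 + 133*a^2 - 880*a + 1200) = (a - 3)*(a - 2)*(a^4 - 10*a^3 + 9*a^2 + 160*a - 400) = (a - 4)*(a - 3)*(a - 2)*(a^3 - 6*a^2 - 15*a + 100) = (a - 4)*(a - 3)*(a - 2)*(a + 4)*(a^2 - 10*a + 25) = (a - 5)*(a - 4)*(a - 3)*(a - 2)*(a + 4)*(a - 5)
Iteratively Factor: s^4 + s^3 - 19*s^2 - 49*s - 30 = (s + 2)*(s^3 - s^2 - 17*s - 15) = (s + 1)*(s + 2)*(s^2 - 2*s - 15) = (s - 5)*(s + 1)*(s + 2)*(s + 3)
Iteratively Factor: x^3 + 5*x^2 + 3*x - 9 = (x + 3)*(x^2 + 2*x - 3) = (x - 1)*(x + 3)*(x + 3)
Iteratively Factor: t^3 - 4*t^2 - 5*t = (t + 1)*(t^2 - 5*t) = (t - 5)*(t + 1)*(t)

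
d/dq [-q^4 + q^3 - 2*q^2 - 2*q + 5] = -4*q^3 + 3*q^2 - 4*q - 2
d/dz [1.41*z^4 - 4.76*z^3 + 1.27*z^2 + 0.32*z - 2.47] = 5.64*z^3 - 14.28*z^2 + 2.54*z + 0.32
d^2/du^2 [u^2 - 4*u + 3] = 2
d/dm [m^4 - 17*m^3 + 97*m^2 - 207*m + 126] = 4*m^3 - 51*m^2 + 194*m - 207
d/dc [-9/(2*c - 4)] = 9/(2*(c - 2)^2)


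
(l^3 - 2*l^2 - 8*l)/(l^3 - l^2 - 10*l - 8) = l/(l + 1)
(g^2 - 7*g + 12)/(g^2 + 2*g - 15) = (g - 4)/(g + 5)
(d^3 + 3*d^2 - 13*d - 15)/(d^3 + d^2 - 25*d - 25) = (d - 3)/(d - 5)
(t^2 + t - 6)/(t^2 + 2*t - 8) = (t + 3)/(t + 4)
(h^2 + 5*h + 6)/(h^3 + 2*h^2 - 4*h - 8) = (h + 3)/(h^2 - 4)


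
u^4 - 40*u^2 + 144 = (u - 6)*(u - 2)*(u + 2)*(u + 6)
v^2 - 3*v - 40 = (v - 8)*(v + 5)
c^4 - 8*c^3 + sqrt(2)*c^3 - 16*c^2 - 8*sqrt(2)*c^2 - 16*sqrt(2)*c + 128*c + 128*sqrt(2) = (c - 8)*(c - 4)*(c + 4)*(c + sqrt(2))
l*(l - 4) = l^2 - 4*l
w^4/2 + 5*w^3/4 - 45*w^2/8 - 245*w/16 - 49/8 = (w/2 + 1)*(w - 7/2)*(w + 1/2)*(w + 7/2)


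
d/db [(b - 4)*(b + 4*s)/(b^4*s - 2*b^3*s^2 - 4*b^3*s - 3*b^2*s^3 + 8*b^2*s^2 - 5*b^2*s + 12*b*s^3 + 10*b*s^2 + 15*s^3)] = 2*(-(b - 4)*(b + 4*s)*(2*b^3 - 3*b^2*s - 6*b^2 - 3*b*s^2 + 8*b*s - 5*b + 6*s^2 + 5*s) + (b + 2*s - 2)*(b^4 - 2*b^3*s - 4*b^3 - 3*b^2*s^2 + 8*b^2*s - 5*b^2 + 12*b*s^2 + 10*b*s + 15*s^2))/(s*(b^4 - 2*b^3*s - 4*b^3 - 3*b^2*s^2 + 8*b^2*s - 5*b^2 + 12*b*s^2 + 10*b*s + 15*s^2)^2)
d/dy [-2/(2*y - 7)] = 4/(2*y - 7)^2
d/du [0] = 0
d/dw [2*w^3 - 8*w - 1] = 6*w^2 - 8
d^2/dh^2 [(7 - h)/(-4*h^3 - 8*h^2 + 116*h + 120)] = ((h - 7)*(3*h^2 + 4*h - 29)^2 + (-3*h^2 - 4*h - (h - 7)*(3*h + 2) + 29)*(h^3 + 2*h^2 - 29*h - 30))/(2*(h^3 + 2*h^2 - 29*h - 30)^3)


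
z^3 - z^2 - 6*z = z*(z - 3)*(z + 2)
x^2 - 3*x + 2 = (x - 2)*(x - 1)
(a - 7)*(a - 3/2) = a^2 - 17*a/2 + 21/2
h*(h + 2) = h^2 + 2*h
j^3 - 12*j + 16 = (j - 2)^2*(j + 4)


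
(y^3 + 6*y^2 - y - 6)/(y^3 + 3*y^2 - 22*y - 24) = (y - 1)/(y - 4)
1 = 1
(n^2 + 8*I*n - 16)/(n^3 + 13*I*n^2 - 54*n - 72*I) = (n + 4*I)/(n^2 + 9*I*n - 18)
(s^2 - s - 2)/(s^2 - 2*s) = (s + 1)/s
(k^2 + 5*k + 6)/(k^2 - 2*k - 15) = (k + 2)/(k - 5)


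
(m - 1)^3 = m^3 - 3*m^2 + 3*m - 1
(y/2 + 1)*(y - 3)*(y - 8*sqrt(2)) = y^3/2 - 4*sqrt(2)*y^2 - y^2/2 - 3*y + 4*sqrt(2)*y + 24*sqrt(2)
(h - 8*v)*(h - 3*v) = h^2 - 11*h*v + 24*v^2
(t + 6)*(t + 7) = t^2 + 13*t + 42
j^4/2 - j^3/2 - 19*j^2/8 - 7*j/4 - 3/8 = (j/2 + 1/4)*(j - 3)*(j + 1/2)*(j + 1)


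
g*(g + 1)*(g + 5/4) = g^3 + 9*g^2/4 + 5*g/4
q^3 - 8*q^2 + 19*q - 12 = (q - 4)*(q - 3)*(q - 1)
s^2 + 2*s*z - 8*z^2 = (s - 2*z)*(s + 4*z)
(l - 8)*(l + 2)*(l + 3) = l^3 - 3*l^2 - 34*l - 48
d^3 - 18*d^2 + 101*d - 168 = (d - 8)*(d - 7)*(d - 3)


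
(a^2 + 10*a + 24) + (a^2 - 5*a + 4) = 2*a^2 + 5*a + 28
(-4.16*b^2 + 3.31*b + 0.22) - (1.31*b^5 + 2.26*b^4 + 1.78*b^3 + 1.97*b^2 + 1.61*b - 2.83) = -1.31*b^5 - 2.26*b^4 - 1.78*b^3 - 6.13*b^2 + 1.7*b + 3.05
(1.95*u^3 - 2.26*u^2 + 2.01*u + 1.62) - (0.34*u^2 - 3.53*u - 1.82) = 1.95*u^3 - 2.6*u^2 + 5.54*u + 3.44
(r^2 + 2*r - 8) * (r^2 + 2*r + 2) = r^4 + 4*r^3 - 2*r^2 - 12*r - 16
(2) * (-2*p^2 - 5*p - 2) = -4*p^2 - 10*p - 4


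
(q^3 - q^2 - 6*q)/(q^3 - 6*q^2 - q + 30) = q/(q - 5)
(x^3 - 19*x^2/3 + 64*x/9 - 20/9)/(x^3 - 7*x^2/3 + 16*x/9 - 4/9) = (x - 5)/(x - 1)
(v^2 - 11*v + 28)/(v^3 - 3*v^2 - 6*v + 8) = (v - 7)/(v^2 + v - 2)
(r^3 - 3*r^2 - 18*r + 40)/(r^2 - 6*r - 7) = (-r^3 + 3*r^2 + 18*r - 40)/(-r^2 + 6*r + 7)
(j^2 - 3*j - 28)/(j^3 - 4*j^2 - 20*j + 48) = (j - 7)/(j^2 - 8*j + 12)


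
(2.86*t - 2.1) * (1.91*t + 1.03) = 5.4626*t^2 - 1.0652*t - 2.163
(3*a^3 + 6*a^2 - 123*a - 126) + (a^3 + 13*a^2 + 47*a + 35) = 4*a^3 + 19*a^2 - 76*a - 91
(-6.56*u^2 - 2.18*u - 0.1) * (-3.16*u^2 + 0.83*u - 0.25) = 20.7296*u^4 + 1.444*u^3 + 0.1466*u^2 + 0.462*u + 0.025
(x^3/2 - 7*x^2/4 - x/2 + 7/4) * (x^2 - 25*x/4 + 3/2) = x^5/2 - 39*x^4/8 + 179*x^3/16 + 9*x^2/4 - 187*x/16 + 21/8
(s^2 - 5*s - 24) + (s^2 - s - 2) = 2*s^2 - 6*s - 26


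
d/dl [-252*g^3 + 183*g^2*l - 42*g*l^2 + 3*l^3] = 183*g^2 - 84*g*l + 9*l^2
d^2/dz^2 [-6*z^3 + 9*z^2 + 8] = 18 - 36*z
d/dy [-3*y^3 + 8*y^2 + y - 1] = -9*y^2 + 16*y + 1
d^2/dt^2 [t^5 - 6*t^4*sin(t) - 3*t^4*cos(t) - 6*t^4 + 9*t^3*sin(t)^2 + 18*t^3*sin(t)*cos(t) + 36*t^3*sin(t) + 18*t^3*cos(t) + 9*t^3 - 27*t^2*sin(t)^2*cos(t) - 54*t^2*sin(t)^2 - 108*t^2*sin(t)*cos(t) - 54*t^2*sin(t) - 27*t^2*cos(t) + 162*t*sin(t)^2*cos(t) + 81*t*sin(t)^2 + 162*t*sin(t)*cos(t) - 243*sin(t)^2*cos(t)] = 6*t^4*sin(t) + 3*t^4*cos(t) - 12*t^3*sin(t) - 36*t^3*sin(2*t) - 66*t^3*cos(t) + 18*t^3*cos(2*t) + 20*t^3 - 126*t^2*sin(t) + 270*t^2*sin(2*t) + 855*t^2*cos(t)/4 - 243*t^2*cos(3*t)/4 - 72*t^2 + 351*t*sin(t) - 486*t*sin(2*t) - 81*t*sin(3*t) - 297*t*cos(t)/2 - 297*t*cos(2*t) + 729*t*cos(3*t)/2 + 81*t - 729*sin(t) + 54*sin(2*t) + 243*sin(3*t) + 2133*cos(t)/4 + 378*cos(2*t) - 2133*cos(3*t)/4 - 540*sqrt(2)*cos(t + pi/4) - 54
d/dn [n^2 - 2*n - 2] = 2*n - 2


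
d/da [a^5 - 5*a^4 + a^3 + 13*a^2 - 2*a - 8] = 5*a^4 - 20*a^3 + 3*a^2 + 26*a - 2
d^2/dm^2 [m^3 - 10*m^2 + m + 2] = 6*m - 20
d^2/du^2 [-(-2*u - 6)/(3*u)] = 4/u^3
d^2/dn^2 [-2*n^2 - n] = -4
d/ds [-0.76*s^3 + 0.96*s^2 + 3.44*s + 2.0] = -2.28*s^2 + 1.92*s + 3.44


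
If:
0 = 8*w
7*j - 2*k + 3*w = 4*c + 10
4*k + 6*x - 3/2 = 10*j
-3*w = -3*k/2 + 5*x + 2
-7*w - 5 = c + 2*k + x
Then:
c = -7751/2252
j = -384/563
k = -567/1126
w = 0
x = -1241/2252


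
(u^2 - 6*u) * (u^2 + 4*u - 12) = u^4 - 2*u^3 - 36*u^2 + 72*u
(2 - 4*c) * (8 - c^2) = 4*c^3 - 2*c^2 - 32*c + 16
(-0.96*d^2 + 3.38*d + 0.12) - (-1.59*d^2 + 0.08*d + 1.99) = 0.63*d^2 + 3.3*d - 1.87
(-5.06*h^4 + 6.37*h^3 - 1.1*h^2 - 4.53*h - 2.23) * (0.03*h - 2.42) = -0.1518*h^5 + 12.4363*h^4 - 15.4484*h^3 + 2.5261*h^2 + 10.8957*h + 5.3966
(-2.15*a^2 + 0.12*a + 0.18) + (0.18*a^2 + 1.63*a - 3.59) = -1.97*a^2 + 1.75*a - 3.41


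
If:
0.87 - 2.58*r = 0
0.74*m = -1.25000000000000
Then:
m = -1.69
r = 0.34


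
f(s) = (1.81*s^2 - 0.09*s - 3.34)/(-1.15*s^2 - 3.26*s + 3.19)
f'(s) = (2.3*s + 3.26)*(1.81*s^2 - 0.09*s - 3.34)/(-1.15*s^2 - 3.26*s + 3.19)^2 + (3.62*s - 0.09)/(-1.15*s^2 - 3.26*s + 3.19) = (-6.0041*s^2 + 3.8658*s - 11.1755)/(1.3225*s^4 + 7.498*s^3 + 3.2906*s^2 - 20.7988*s + 10.1761)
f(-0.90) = -0.35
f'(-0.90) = -0.72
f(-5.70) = -3.59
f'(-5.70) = -0.94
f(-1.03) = -0.25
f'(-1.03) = -0.76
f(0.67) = -5.29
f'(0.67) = -47.07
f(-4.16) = -9.00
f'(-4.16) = -13.22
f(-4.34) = -7.20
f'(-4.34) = -7.55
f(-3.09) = 6.23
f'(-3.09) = -15.43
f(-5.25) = -4.13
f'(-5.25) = -1.52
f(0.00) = -1.05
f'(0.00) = -1.10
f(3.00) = -0.75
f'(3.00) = -0.19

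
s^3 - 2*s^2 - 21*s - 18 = (s - 6)*(s + 1)*(s + 3)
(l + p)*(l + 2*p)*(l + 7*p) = l^3 + 10*l^2*p + 23*l*p^2 + 14*p^3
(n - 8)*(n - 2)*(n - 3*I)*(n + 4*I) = n^4 - 10*n^3 + I*n^3 + 28*n^2 - 10*I*n^2 - 120*n + 16*I*n + 192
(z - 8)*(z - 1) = z^2 - 9*z + 8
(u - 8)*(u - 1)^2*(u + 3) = u^4 - 7*u^3 - 13*u^2 + 43*u - 24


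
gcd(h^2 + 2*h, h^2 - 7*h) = h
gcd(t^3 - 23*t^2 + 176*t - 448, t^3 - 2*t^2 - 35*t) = t - 7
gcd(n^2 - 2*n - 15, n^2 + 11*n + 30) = 1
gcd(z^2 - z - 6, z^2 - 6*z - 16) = z + 2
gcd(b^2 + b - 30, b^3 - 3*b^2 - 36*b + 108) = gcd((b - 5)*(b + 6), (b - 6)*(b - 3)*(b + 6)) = b + 6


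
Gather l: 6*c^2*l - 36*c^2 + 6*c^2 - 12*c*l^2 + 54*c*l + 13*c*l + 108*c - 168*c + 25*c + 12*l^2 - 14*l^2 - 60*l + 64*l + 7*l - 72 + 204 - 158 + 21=-30*c^2 - 35*c + l^2*(-12*c - 2) + l*(6*c^2 + 67*c + 11) - 5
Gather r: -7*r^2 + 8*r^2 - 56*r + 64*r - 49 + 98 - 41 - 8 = r^2 + 8*r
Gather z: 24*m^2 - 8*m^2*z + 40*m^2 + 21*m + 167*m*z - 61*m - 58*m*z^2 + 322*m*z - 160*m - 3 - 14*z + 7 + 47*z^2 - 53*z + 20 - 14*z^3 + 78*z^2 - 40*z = 64*m^2 - 200*m - 14*z^3 + z^2*(125 - 58*m) + z*(-8*m^2 + 489*m - 107) + 24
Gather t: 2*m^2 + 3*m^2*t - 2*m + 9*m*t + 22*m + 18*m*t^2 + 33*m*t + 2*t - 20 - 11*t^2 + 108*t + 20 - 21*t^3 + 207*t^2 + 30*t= 2*m^2 + 20*m - 21*t^3 + t^2*(18*m + 196) + t*(3*m^2 + 42*m + 140)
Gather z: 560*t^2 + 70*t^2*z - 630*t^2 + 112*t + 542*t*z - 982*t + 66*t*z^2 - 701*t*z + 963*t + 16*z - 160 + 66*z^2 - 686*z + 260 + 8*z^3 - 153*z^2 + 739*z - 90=-70*t^2 + 93*t + 8*z^3 + z^2*(66*t - 87) + z*(70*t^2 - 159*t + 69) + 10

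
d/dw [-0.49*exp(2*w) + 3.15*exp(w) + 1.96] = (3.15 - 0.98*exp(w))*exp(w)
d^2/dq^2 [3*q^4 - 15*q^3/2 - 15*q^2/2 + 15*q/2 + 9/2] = 36*q^2 - 45*q - 15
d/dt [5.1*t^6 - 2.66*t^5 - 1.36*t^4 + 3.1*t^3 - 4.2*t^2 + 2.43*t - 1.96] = 30.6*t^5 - 13.3*t^4 - 5.44*t^3 + 9.3*t^2 - 8.4*t + 2.43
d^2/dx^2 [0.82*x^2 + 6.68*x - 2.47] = 1.64000000000000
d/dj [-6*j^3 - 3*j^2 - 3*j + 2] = -18*j^2 - 6*j - 3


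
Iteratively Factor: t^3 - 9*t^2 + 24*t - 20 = (t - 5)*(t^2 - 4*t + 4) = (t - 5)*(t - 2)*(t - 2)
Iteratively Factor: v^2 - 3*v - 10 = (v - 5)*(v + 2)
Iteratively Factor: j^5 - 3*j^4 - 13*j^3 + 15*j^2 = (j)*(j^4 - 3*j^3 - 13*j^2 + 15*j) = j*(j + 3)*(j^3 - 6*j^2 + 5*j) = j*(j - 1)*(j + 3)*(j^2 - 5*j) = j^2*(j - 1)*(j + 3)*(j - 5)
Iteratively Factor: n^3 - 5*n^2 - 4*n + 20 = (n - 2)*(n^2 - 3*n - 10) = (n - 2)*(n + 2)*(n - 5)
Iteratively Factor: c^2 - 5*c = (c)*(c - 5)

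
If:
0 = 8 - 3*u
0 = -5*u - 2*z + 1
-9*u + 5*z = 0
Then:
No Solution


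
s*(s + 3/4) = s^2 + 3*s/4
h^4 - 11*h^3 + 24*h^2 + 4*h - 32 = (h - 8)*(h - 2)^2*(h + 1)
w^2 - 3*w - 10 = (w - 5)*(w + 2)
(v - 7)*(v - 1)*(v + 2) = v^3 - 6*v^2 - 9*v + 14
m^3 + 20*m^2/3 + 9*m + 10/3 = (m + 2/3)*(m + 1)*(m + 5)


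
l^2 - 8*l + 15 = (l - 5)*(l - 3)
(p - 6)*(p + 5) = p^2 - p - 30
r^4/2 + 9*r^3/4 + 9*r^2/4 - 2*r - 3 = (r/2 + 1)*(r - 1)*(r + 3/2)*(r + 2)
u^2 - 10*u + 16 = (u - 8)*(u - 2)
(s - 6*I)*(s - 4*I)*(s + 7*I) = s^3 - 3*I*s^2 + 46*s - 168*I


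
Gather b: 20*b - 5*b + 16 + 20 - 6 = 15*b + 30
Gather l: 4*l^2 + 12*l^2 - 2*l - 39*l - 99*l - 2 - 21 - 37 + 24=16*l^2 - 140*l - 36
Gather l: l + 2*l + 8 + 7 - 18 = 3*l - 3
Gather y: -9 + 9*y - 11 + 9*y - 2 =18*y - 22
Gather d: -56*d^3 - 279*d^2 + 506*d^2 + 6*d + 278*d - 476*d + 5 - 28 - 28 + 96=-56*d^3 + 227*d^2 - 192*d + 45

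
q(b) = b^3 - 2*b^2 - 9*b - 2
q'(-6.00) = 123.00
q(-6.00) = -236.00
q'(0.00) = -9.00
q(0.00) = -2.00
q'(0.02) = -9.08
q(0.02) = -2.18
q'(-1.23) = 0.46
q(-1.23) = 4.18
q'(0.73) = -10.32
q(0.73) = -9.25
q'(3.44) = 12.74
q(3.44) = -15.92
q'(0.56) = -10.30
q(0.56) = -7.49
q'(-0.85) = -3.43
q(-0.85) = 3.59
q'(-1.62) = 5.35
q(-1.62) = 3.08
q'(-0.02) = -8.92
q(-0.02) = -1.82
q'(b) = 3*b^2 - 4*b - 9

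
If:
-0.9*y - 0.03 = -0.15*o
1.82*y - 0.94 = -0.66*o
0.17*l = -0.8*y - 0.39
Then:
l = -2.95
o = 1.04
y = 0.14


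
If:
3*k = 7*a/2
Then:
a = 6*k/7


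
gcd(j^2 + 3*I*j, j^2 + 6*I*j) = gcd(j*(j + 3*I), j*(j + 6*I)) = j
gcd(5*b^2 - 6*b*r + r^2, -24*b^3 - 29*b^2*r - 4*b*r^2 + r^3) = 1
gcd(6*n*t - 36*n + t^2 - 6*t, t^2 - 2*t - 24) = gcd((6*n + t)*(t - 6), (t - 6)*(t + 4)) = t - 6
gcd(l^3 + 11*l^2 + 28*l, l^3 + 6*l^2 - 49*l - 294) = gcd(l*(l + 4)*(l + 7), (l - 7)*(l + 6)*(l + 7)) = l + 7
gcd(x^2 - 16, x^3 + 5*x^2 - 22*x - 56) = x - 4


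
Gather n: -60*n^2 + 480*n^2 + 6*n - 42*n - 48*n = 420*n^2 - 84*n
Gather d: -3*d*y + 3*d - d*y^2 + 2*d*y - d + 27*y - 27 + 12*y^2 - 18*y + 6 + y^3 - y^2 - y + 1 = d*(-y^2 - y + 2) + y^3 + 11*y^2 + 8*y - 20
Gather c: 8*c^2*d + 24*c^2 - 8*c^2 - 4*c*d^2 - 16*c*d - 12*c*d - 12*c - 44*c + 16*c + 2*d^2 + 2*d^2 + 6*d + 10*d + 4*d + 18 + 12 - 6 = c^2*(8*d + 16) + c*(-4*d^2 - 28*d - 40) + 4*d^2 + 20*d + 24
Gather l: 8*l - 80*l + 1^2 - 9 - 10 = -72*l - 18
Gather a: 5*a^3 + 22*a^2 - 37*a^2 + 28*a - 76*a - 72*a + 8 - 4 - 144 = 5*a^3 - 15*a^2 - 120*a - 140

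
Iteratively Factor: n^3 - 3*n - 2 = (n + 1)*(n^2 - n - 2) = (n - 2)*(n + 1)*(n + 1)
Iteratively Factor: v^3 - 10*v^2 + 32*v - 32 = (v - 2)*(v^2 - 8*v + 16) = (v - 4)*(v - 2)*(v - 4)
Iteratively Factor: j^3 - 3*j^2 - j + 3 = (j + 1)*(j^2 - 4*j + 3) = (j - 1)*(j + 1)*(j - 3)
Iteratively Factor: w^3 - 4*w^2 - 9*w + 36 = (w - 3)*(w^2 - w - 12) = (w - 3)*(w + 3)*(w - 4)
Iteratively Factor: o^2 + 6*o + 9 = (o + 3)*(o + 3)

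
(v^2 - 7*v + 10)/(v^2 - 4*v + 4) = (v - 5)/(v - 2)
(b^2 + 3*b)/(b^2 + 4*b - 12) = b*(b + 3)/(b^2 + 4*b - 12)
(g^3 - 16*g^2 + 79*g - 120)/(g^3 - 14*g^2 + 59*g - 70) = (g^2 - 11*g + 24)/(g^2 - 9*g + 14)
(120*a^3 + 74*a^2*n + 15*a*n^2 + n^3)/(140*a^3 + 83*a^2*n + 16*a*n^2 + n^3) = (6*a + n)/(7*a + n)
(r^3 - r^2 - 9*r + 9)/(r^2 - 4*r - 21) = (r^2 - 4*r + 3)/(r - 7)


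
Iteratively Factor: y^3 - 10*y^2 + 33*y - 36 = (y - 4)*(y^2 - 6*y + 9) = (y - 4)*(y - 3)*(y - 3)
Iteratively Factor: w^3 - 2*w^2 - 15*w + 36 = (w + 4)*(w^2 - 6*w + 9) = (w - 3)*(w + 4)*(w - 3)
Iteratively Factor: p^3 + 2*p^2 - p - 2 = (p - 1)*(p^2 + 3*p + 2) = (p - 1)*(p + 2)*(p + 1)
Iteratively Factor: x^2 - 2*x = (x - 2)*(x)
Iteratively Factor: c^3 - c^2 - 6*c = (c + 2)*(c^2 - 3*c) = c*(c + 2)*(c - 3)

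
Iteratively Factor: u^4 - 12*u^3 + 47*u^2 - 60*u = (u - 3)*(u^3 - 9*u^2 + 20*u) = (u - 4)*(u - 3)*(u^2 - 5*u) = (u - 5)*(u - 4)*(u - 3)*(u)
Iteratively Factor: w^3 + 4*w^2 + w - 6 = (w + 3)*(w^2 + w - 2) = (w + 2)*(w + 3)*(w - 1)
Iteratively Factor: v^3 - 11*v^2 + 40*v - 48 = (v - 4)*(v^2 - 7*v + 12) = (v - 4)^2*(v - 3)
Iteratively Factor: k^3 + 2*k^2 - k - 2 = (k + 1)*(k^2 + k - 2) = (k + 1)*(k + 2)*(k - 1)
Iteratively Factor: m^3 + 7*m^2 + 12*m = (m + 4)*(m^2 + 3*m) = m*(m + 4)*(m + 3)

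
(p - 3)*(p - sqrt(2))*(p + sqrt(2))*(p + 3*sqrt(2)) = p^4 - 3*p^3 + 3*sqrt(2)*p^3 - 9*sqrt(2)*p^2 - 2*p^2 - 6*sqrt(2)*p + 6*p + 18*sqrt(2)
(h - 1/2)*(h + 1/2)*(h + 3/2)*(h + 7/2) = h^4 + 5*h^3 + 5*h^2 - 5*h/4 - 21/16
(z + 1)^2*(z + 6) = z^3 + 8*z^2 + 13*z + 6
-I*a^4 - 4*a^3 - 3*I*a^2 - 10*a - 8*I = (a - 4*I)*(a - 2*I)*(a + I)*(-I*a + 1)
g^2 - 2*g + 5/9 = (g - 5/3)*(g - 1/3)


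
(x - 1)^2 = x^2 - 2*x + 1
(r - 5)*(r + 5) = r^2 - 25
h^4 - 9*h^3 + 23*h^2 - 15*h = h*(h - 5)*(h - 3)*(h - 1)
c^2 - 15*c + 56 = (c - 8)*(c - 7)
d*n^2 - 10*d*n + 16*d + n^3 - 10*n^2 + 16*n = (d + n)*(n - 8)*(n - 2)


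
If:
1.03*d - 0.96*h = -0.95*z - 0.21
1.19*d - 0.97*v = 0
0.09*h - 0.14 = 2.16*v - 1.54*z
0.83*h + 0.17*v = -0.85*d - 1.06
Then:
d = -0.40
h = -0.76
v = -0.49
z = -0.56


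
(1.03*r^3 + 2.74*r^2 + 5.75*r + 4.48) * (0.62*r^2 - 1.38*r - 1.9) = 0.6386*r^5 + 0.2774*r^4 - 2.1732*r^3 - 10.3634*r^2 - 17.1074*r - 8.512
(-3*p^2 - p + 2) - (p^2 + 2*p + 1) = -4*p^2 - 3*p + 1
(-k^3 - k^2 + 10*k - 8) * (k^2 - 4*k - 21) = -k^5 + 3*k^4 + 35*k^3 - 27*k^2 - 178*k + 168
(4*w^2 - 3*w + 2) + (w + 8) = 4*w^2 - 2*w + 10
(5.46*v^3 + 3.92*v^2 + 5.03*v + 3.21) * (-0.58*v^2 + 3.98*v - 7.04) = -3.1668*v^5 + 19.4572*v^4 - 25.7542*v^3 - 9.4392*v^2 - 22.6354*v - 22.5984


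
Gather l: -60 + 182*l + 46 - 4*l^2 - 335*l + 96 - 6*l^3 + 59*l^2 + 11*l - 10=-6*l^3 + 55*l^2 - 142*l + 72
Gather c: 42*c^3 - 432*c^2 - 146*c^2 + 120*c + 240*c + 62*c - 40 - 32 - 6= 42*c^3 - 578*c^2 + 422*c - 78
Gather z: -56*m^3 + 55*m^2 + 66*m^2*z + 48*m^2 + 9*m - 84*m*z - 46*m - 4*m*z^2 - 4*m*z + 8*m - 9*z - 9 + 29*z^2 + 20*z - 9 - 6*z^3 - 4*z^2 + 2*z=-56*m^3 + 103*m^2 - 29*m - 6*z^3 + z^2*(25 - 4*m) + z*(66*m^2 - 88*m + 13) - 18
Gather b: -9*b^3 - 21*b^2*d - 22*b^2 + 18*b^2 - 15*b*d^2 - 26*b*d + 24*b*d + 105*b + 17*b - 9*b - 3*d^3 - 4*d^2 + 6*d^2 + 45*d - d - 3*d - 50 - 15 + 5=-9*b^3 + b^2*(-21*d - 4) + b*(-15*d^2 - 2*d + 113) - 3*d^3 + 2*d^2 + 41*d - 60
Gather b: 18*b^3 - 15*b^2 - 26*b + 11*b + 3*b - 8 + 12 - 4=18*b^3 - 15*b^2 - 12*b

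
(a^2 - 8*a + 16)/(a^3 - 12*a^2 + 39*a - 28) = (a - 4)/(a^2 - 8*a + 7)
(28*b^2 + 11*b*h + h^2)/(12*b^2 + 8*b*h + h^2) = (28*b^2 + 11*b*h + h^2)/(12*b^2 + 8*b*h + h^2)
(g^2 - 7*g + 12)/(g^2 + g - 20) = (g - 3)/(g + 5)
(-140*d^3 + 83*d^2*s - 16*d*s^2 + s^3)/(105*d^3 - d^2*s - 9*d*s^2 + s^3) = (-4*d + s)/(3*d + s)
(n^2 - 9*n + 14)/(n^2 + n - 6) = (n - 7)/(n + 3)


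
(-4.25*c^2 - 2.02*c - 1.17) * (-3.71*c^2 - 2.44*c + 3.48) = 15.7675*c^4 + 17.8642*c^3 - 5.5205*c^2 - 4.1748*c - 4.0716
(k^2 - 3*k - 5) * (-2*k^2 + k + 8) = -2*k^4 + 7*k^3 + 15*k^2 - 29*k - 40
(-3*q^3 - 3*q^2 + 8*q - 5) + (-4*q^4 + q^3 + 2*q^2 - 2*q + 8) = -4*q^4 - 2*q^3 - q^2 + 6*q + 3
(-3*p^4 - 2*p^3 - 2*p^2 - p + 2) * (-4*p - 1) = 12*p^5 + 11*p^4 + 10*p^3 + 6*p^2 - 7*p - 2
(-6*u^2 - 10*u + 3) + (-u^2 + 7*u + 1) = -7*u^2 - 3*u + 4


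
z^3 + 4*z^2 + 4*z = z*(z + 2)^2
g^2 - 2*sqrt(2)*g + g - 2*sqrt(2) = (g + 1)*(g - 2*sqrt(2))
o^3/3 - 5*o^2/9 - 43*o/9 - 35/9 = (o/3 + 1/3)*(o - 5)*(o + 7/3)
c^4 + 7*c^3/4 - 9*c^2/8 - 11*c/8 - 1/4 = (c - 1)*(c + 1/4)*(c + 1/2)*(c + 2)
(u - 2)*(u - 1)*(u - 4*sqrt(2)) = u^3 - 4*sqrt(2)*u^2 - 3*u^2 + 2*u + 12*sqrt(2)*u - 8*sqrt(2)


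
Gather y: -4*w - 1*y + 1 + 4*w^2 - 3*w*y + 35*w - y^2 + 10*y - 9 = 4*w^2 + 31*w - y^2 + y*(9 - 3*w) - 8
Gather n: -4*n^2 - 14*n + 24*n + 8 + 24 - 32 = -4*n^2 + 10*n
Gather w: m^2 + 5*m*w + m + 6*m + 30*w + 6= m^2 + 7*m + w*(5*m + 30) + 6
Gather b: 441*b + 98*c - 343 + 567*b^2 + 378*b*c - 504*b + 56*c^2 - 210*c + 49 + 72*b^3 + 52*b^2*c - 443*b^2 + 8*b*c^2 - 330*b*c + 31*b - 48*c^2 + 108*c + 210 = 72*b^3 + b^2*(52*c + 124) + b*(8*c^2 + 48*c - 32) + 8*c^2 - 4*c - 84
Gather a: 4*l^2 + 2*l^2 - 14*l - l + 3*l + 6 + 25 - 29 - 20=6*l^2 - 12*l - 18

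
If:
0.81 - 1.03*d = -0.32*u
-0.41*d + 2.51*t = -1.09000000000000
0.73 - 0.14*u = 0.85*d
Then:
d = 0.83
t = -0.30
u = 0.15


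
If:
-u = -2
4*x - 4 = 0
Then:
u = 2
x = 1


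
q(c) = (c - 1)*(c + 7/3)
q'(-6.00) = -10.67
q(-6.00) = 25.67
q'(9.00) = 19.33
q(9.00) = 90.67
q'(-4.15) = -6.97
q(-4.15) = 9.36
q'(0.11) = 1.55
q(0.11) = -2.17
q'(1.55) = 4.43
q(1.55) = 2.14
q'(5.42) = 12.17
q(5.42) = 34.27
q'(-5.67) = -10.01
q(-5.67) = 22.26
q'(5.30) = 11.93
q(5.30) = 32.82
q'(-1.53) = -1.73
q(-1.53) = -2.03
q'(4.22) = 9.77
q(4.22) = 21.10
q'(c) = 2*c + 4/3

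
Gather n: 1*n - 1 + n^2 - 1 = n^2 + n - 2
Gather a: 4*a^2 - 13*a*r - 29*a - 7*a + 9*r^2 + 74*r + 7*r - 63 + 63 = 4*a^2 + a*(-13*r - 36) + 9*r^2 + 81*r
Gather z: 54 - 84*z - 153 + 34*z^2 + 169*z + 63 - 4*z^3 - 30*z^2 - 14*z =-4*z^3 + 4*z^2 + 71*z - 36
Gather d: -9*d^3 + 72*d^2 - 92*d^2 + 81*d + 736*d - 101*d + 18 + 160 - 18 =-9*d^3 - 20*d^2 + 716*d + 160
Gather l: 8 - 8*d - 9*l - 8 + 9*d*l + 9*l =9*d*l - 8*d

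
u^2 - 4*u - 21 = (u - 7)*(u + 3)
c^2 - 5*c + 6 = (c - 3)*(c - 2)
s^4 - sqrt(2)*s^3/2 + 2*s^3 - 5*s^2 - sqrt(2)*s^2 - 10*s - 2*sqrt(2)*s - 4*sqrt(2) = (s - 2*sqrt(2))*(s + sqrt(2))*(sqrt(2)*s/2 + sqrt(2))*(sqrt(2)*s + 1)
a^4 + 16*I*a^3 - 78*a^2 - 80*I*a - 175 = (a - I)*(a + 5*I)^2*(a + 7*I)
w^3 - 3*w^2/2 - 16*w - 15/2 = (w - 5)*(w + 1/2)*(w + 3)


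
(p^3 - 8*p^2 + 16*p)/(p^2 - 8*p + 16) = p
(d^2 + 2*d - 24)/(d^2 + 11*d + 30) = (d - 4)/(d + 5)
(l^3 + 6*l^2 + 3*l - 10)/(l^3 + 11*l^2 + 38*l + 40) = (l - 1)/(l + 4)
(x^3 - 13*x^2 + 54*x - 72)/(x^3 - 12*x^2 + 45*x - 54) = (x - 4)/(x - 3)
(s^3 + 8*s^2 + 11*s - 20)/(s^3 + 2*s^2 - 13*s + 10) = (s + 4)/(s - 2)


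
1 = 1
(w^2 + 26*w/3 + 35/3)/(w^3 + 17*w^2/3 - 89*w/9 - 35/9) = 3*(3*w + 5)/(9*w^2 - 12*w - 5)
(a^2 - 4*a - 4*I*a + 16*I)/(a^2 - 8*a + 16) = (a - 4*I)/(a - 4)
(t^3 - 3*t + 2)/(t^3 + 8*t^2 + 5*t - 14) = (t - 1)/(t + 7)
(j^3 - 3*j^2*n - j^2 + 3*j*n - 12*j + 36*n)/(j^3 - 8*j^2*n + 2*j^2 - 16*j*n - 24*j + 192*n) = (j^2 - 3*j*n + 3*j - 9*n)/(j^2 - 8*j*n + 6*j - 48*n)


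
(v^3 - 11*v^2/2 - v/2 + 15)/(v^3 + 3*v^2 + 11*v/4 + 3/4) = 2*(v^2 - 7*v + 10)/(2*v^2 + 3*v + 1)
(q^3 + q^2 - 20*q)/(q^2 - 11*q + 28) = q*(q + 5)/(q - 7)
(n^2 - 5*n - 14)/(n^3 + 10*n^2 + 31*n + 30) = (n - 7)/(n^2 + 8*n + 15)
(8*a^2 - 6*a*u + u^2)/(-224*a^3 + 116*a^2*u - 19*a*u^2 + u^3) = (-2*a + u)/(56*a^2 - 15*a*u + u^2)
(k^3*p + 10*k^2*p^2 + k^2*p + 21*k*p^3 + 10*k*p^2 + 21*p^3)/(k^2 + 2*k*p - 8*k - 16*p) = p*(k^3 + 10*k^2*p + k^2 + 21*k*p^2 + 10*k*p + 21*p^2)/(k^2 + 2*k*p - 8*k - 16*p)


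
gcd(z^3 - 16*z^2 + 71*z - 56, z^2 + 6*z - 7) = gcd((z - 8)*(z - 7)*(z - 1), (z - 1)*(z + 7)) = z - 1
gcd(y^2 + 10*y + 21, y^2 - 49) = y + 7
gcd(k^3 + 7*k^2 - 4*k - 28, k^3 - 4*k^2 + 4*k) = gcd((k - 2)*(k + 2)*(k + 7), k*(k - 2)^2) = k - 2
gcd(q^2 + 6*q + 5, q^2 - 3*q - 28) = 1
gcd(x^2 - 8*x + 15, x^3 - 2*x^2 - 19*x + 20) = x - 5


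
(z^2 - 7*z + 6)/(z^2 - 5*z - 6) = (z - 1)/(z + 1)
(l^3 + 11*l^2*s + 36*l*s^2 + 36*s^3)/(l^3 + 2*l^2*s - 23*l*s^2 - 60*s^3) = (-l^2 - 8*l*s - 12*s^2)/(-l^2 + l*s + 20*s^2)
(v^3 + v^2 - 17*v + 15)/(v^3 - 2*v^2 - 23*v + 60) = (v - 1)/(v - 4)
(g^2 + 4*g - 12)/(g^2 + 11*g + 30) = (g - 2)/(g + 5)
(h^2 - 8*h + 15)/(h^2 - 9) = (h - 5)/(h + 3)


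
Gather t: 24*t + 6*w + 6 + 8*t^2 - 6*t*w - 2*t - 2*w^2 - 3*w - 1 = 8*t^2 + t*(22 - 6*w) - 2*w^2 + 3*w + 5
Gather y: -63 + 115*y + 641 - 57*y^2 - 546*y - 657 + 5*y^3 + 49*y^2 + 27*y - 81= 5*y^3 - 8*y^2 - 404*y - 160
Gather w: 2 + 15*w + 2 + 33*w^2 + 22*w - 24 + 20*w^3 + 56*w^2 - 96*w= 20*w^3 + 89*w^2 - 59*w - 20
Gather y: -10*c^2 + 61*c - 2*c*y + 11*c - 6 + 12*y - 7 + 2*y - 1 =-10*c^2 + 72*c + y*(14 - 2*c) - 14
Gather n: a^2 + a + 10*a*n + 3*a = a^2 + 10*a*n + 4*a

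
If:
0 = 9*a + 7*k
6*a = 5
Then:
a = 5/6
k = -15/14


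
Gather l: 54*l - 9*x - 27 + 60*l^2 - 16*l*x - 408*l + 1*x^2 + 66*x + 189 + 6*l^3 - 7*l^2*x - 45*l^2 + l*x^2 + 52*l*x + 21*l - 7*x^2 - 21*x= 6*l^3 + l^2*(15 - 7*x) + l*(x^2 + 36*x - 333) - 6*x^2 + 36*x + 162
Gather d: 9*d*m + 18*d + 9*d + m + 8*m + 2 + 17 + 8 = d*(9*m + 27) + 9*m + 27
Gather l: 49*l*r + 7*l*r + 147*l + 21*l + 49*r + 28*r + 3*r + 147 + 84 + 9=l*(56*r + 168) + 80*r + 240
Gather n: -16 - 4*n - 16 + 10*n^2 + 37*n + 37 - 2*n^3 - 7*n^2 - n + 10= -2*n^3 + 3*n^2 + 32*n + 15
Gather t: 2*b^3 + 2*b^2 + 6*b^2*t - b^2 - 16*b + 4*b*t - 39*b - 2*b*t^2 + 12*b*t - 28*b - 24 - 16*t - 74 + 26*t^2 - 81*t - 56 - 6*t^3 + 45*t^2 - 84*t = 2*b^3 + b^2 - 83*b - 6*t^3 + t^2*(71 - 2*b) + t*(6*b^2 + 16*b - 181) - 154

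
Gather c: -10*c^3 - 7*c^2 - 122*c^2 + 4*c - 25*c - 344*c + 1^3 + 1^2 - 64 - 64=-10*c^3 - 129*c^2 - 365*c - 126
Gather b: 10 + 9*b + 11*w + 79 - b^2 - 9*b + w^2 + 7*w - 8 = -b^2 + w^2 + 18*w + 81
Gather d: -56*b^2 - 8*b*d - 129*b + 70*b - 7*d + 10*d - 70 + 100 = -56*b^2 - 59*b + d*(3 - 8*b) + 30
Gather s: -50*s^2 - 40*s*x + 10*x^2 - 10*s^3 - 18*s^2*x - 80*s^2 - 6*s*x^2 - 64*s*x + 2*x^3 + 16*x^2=-10*s^3 + s^2*(-18*x - 130) + s*(-6*x^2 - 104*x) + 2*x^3 + 26*x^2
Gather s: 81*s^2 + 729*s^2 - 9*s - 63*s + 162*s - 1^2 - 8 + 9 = 810*s^2 + 90*s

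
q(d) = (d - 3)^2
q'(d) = 2*d - 6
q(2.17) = 0.69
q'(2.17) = -1.66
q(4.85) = 3.42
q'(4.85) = 3.70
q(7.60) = 21.16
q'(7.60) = 9.20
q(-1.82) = 23.23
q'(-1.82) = -9.64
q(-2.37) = 28.84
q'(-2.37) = -10.74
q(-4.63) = 58.22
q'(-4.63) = -15.26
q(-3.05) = 36.60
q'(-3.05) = -12.10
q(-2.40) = 29.16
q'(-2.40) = -10.80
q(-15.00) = 324.00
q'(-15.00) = -36.00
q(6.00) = 9.00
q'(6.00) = 6.00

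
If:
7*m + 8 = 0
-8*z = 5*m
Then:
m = -8/7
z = 5/7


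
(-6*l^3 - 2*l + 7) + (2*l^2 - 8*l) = -6*l^3 + 2*l^2 - 10*l + 7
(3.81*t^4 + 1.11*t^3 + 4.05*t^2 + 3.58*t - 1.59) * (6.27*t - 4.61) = 23.8887*t^5 - 10.6044*t^4 + 20.2764*t^3 + 3.7761*t^2 - 26.4731*t + 7.3299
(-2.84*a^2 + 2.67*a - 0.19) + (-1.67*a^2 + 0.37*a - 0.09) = -4.51*a^2 + 3.04*a - 0.28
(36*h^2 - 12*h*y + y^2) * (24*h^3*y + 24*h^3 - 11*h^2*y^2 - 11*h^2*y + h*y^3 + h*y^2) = 864*h^5*y + 864*h^5 - 684*h^4*y^2 - 684*h^4*y + 192*h^3*y^3 + 192*h^3*y^2 - 23*h^2*y^4 - 23*h^2*y^3 + h*y^5 + h*y^4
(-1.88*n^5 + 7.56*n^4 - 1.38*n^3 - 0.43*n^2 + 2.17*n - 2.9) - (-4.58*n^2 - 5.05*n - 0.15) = -1.88*n^5 + 7.56*n^4 - 1.38*n^3 + 4.15*n^2 + 7.22*n - 2.75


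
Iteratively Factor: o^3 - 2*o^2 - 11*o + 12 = (o - 4)*(o^2 + 2*o - 3) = (o - 4)*(o + 3)*(o - 1)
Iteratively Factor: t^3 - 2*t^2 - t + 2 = (t - 1)*(t^2 - t - 2) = (t - 1)*(t + 1)*(t - 2)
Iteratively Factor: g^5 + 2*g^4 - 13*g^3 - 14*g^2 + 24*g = (g)*(g^4 + 2*g^3 - 13*g^2 - 14*g + 24) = g*(g + 4)*(g^3 - 2*g^2 - 5*g + 6) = g*(g + 2)*(g + 4)*(g^2 - 4*g + 3) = g*(g - 1)*(g + 2)*(g + 4)*(g - 3)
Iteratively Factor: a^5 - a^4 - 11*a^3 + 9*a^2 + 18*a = (a + 1)*(a^4 - 2*a^3 - 9*a^2 + 18*a) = (a - 3)*(a + 1)*(a^3 + a^2 - 6*a) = (a - 3)*(a + 1)*(a + 3)*(a^2 - 2*a) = (a - 3)*(a - 2)*(a + 1)*(a + 3)*(a)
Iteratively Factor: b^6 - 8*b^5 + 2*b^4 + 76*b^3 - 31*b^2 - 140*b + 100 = (b - 5)*(b^5 - 3*b^4 - 13*b^3 + 11*b^2 + 24*b - 20) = (b - 5)*(b + 2)*(b^4 - 5*b^3 - 3*b^2 + 17*b - 10) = (b - 5)*(b + 2)^2*(b^3 - 7*b^2 + 11*b - 5) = (b - 5)*(b - 1)*(b + 2)^2*(b^2 - 6*b + 5) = (b - 5)^2*(b - 1)*(b + 2)^2*(b - 1)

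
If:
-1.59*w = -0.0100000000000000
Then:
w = 0.01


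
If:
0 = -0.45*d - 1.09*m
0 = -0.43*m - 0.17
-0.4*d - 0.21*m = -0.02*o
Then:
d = 0.96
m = -0.40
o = 15.00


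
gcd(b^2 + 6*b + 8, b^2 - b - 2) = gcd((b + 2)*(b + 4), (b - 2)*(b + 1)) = 1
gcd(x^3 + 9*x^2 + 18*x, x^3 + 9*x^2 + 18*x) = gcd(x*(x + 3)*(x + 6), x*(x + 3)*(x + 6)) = x^3 + 9*x^2 + 18*x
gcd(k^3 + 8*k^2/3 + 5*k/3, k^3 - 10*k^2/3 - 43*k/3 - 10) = k^2 + 8*k/3 + 5/3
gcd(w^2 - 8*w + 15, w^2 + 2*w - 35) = w - 5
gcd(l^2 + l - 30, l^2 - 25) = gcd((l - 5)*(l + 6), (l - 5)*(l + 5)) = l - 5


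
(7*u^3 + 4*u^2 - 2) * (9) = 63*u^3 + 36*u^2 - 18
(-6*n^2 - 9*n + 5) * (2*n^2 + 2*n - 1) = -12*n^4 - 30*n^3 - 2*n^2 + 19*n - 5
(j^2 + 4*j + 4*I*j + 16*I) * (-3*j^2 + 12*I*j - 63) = -3*j^4 - 12*j^3 - 111*j^2 - 444*j - 252*I*j - 1008*I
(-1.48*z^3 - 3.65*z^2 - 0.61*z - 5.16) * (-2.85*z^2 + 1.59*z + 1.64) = 4.218*z^5 + 8.0493*z^4 - 6.4922*z^3 + 7.7501*z^2 - 9.2048*z - 8.4624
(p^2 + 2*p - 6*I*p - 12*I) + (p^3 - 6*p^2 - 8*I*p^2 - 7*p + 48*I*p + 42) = p^3 - 5*p^2 - 8*I*p^2 - 5*p + 42*I*p + 42 - 12*I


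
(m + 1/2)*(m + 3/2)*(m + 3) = m^3 + 5*m^2 + 27*m/4 + 9/4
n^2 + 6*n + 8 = (n + 2)*(n + 4)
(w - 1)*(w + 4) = w^2 + 3*w - 4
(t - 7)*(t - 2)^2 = t^3 - 11*t^2 + 32*t - 28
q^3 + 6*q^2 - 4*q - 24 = (q - 2)*(q + 2)*(q + 6)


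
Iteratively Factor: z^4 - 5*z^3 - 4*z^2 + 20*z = (z - 2)*(z^3 - 3*z^2 - 10*z) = (z - 2)*(z + 2)*(z^2 - 5*z) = z*(z - 2)*(z + 2)*(z - 5)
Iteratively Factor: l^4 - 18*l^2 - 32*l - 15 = (l + 3)*(l^3 - 3*l^2 - 9*l - 5) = (l - 5)*(l + 3)*(l^2 + 2*l + 1) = (l - 5)*(l + 1)*(l + 3)*(l + 1)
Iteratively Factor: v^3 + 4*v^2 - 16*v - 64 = (v + 4)*(v^2 - 16) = (v + 4)^2*(v - 4)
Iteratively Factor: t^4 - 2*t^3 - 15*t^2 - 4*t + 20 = (t - 5)*(t^3 + 3*t^2 - 4) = (t - 5)*(t + 2)*(t^2 + t - 2) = (t - 5)*(t + 2)^2*(t - 1)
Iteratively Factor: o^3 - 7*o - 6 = (o + 1)*(o^2 - o - 6) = (o + 1)*(o + 2)*(o - 3)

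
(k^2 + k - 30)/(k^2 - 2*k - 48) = (k - 5)/(k - 8)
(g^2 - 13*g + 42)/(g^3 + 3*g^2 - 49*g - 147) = (g - 6)/(g^2 + 10*g + 21)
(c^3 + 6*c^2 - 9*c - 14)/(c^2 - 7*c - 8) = (c^2 + 5*c - 14)/(c - 8)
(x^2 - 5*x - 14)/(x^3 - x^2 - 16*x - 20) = (x - 7)/(x^2 - 3*x - 10)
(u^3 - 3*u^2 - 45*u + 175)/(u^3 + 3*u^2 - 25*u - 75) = (u^2 + 2*u - 35)/(u^2 + 8*u + 15)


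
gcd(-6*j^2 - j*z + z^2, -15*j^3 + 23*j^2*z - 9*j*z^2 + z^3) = -3*j + z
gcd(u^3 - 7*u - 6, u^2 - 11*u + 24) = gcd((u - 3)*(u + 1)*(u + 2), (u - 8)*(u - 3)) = u - 3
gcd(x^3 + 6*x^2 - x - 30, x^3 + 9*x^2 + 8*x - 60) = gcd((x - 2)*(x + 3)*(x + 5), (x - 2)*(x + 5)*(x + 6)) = x^2 + 3*x - 10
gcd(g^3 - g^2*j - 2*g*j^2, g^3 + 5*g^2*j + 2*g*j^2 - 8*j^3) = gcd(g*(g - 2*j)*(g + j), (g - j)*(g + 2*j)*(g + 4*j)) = 1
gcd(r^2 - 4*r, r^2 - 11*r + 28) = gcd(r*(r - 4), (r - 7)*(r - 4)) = r - 4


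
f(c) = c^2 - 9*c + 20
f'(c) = 2*c - 9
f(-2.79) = 52.89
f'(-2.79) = -14.58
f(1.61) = 8.10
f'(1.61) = -5.78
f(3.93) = 0.07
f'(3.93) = -1.14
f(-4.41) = 79.14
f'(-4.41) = -17.82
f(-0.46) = 24.35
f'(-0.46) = -9.92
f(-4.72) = 84.76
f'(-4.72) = -18.44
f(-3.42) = 62.48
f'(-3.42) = -15.84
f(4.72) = -0.20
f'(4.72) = 0.44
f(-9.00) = 182.00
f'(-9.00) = -27.00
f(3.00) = 2.00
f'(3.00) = -3.00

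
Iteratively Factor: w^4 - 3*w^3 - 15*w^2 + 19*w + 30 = (w + 1)*(w^3 - 4*w^2 - 11*w + 30) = (w - 5)*(w + 1)*(w^2 + w - 6) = (w - 5)*(w - 2)*(w + 1)*(w + 3)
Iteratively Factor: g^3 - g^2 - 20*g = (g + 4)*(g^2 - 5*g) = g*(g + 4)*(g - 5)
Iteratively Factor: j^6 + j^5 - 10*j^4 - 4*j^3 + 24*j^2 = (j - 2)*(j^5 + 3*j^4 - 4*j^3 - 12*j^2) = (j - 2)^2*(j^4 + 5*j^3 + 6*j^2) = j*(j - 2)^2*(j^3 + 5*j^2 + 6*j) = j^2*(j - 2)^2*(j^2 + 5*j + 6) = j^2*(j - 2)^2*(j + 2)*(j + 3)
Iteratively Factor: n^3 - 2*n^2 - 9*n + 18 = (n + 3)*(n^2 - 5*n + 6) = (n - 3)*(n + 3)*(n - 2)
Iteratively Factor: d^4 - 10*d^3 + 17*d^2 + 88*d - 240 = (d - 4)*(d^3 - 6*d^2 - 7*d + 60) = (d - 4)^2*(d^2 - 2*d - 15) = (d - 5)*(d - 4)^2*(d + 3)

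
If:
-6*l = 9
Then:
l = -3/2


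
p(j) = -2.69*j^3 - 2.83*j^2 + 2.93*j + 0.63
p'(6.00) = -321.55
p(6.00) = -664.71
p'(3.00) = -86.68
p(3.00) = -88.68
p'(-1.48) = -6.37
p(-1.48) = -1.18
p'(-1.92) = -15.95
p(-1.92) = 3.61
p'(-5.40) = -201.83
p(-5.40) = 325.86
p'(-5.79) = -234.84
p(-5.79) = 410.93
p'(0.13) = 2.06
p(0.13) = 0.96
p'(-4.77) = -153.69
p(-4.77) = 214.21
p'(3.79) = -134.44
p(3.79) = -175.36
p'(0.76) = -6.03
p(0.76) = 0.04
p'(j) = -8.07*j^2 - 5.66*j + 2.93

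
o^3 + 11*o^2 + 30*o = o*(o + 5)*(o + 6)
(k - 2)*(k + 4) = k^2 + 2*k - 8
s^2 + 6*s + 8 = (s + 2)*(s + 4)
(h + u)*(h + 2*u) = h^2 + 3*h*u + 2*u^2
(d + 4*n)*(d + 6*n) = d^2 + 10*d*n + 24*n^2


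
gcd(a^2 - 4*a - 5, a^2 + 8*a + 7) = a + 1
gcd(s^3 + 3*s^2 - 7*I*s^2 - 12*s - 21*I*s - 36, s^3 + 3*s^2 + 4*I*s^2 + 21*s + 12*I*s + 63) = s^2 + s*(3 - 3*I) - 9*I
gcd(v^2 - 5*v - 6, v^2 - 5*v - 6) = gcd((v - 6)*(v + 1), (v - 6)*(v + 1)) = v^2 - 5*v - 6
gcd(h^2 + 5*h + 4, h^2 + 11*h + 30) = 1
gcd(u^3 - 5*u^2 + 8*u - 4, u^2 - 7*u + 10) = u - 2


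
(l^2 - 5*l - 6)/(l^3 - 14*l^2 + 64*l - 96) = (l + 1)/(l^2 - 8*l + 16)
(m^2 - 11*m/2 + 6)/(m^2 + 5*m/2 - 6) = (m - 4)/(m + 4)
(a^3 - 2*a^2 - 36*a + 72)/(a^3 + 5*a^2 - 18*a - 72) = (a^2 - 8*a + 12)/(a^2 - a - 12)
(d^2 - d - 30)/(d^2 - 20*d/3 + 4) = 3*(d + 5)/(3*d - 2)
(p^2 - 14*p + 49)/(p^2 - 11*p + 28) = (p - 7)/(p - 4)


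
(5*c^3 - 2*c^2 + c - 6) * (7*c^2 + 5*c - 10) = 35*c^5 + 11*c^4 - 53*c^3 - 17*c^2 - 40*c + 60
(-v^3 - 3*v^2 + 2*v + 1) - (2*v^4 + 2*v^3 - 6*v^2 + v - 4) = -2*v^4 - 3*v^3 + 3*v^2 + v + 5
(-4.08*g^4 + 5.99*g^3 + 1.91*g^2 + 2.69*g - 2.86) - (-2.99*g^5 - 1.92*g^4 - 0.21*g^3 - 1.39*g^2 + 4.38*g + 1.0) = 2.99*g^5 - 2.16*g^4 + 6.2*g^3 + 3.3*g^2 - 1.69*g - 3.86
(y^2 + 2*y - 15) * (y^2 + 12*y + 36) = y^4 + 14*y^3 + 45*y^2 - 108*y - 540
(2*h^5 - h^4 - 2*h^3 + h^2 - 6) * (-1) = -2*h^5 + h^4 + 2*h^3 - h^2 + 6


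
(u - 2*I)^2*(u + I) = u^3 - 3*I*u^2 - 4*I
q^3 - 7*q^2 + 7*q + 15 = (q - 5)*(q - 3)*(q + 1)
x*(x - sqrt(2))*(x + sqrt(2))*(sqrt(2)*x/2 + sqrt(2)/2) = sqrt(2)*x^4/2 + sqrt(2)*x^3/2 - sqrt(2)*x^2 - sqrt(2)*x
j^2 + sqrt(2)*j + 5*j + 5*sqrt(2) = (j + 5)*(j + sqrt(2))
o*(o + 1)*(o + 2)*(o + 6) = o^4 + 9*o^3 + 20*o^2 + 12*o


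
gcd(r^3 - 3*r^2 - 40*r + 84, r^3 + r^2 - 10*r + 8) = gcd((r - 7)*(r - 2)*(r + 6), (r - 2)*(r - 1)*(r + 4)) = r - 2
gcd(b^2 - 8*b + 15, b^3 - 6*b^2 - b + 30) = b^2 - 8*b + 15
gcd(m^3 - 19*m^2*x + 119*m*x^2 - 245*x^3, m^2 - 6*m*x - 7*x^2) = -m + 7*x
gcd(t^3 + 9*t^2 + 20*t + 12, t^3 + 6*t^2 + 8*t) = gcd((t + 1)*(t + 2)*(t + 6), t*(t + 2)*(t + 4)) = t + 2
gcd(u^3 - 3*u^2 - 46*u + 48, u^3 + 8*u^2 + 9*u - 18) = u^2 + 5*u - 6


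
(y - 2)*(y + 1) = y^2 - y - 2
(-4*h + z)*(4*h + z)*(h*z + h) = -16*h^3*z - 16*h^3 + h*z^3 + h*z^2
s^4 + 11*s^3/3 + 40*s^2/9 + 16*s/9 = s*(s + 1)*(s + 4/3)^2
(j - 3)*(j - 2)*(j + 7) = j^3 + 2*j^2 - 29*j + 42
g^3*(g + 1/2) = g^4 + g^3/2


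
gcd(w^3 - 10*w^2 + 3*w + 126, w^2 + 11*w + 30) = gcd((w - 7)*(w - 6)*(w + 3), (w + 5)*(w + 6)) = 1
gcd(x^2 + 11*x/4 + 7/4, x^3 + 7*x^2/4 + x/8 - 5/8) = x + 1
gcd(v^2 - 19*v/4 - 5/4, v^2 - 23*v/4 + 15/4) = v - 5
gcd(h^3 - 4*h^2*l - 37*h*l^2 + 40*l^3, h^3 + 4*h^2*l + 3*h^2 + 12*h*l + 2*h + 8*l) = 1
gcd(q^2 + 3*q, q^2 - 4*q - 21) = q + 3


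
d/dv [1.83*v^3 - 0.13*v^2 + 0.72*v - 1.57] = 5.49*v^2 - 0.26*v + 0.72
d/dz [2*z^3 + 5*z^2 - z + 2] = 6*z^2 + 10*z - 1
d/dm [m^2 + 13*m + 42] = 2*m + 13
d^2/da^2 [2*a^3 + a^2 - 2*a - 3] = 12*a + 2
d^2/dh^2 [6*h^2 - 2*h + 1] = 12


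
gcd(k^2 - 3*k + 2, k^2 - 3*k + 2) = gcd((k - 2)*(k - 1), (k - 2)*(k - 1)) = k^2 - 3*k + 2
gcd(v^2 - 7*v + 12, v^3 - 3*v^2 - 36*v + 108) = v - 3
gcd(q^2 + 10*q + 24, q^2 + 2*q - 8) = q + 4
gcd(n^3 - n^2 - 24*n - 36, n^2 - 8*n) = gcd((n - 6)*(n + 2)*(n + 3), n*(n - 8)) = 1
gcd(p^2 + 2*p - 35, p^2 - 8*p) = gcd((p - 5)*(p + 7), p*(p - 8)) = 1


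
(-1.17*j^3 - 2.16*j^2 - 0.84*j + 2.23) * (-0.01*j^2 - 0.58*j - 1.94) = 0.0117*j^5 + 0.7002*j^4 + 3.531*j^3 + 4.6553*j^2 + 0.3362*j - 4.3262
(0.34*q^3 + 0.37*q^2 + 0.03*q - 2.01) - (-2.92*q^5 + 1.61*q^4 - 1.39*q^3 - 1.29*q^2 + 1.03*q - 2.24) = 2.92*q^5 - 1.61*q^4 + 1.73*q^3 + 1.66*q^2 - 1.0*q + 0.23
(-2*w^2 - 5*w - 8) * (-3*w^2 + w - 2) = 6*w^4 + 13*w^3 + 23*w^2 + 2*w + 16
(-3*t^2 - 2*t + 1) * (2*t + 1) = -6*t^3 - 7*t^2 + 1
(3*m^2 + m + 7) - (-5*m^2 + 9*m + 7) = 8*m^2 - 8*m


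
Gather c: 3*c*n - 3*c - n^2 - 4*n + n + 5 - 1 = c*(3*n - 3) - n^2 - 3*n + 4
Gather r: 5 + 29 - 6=28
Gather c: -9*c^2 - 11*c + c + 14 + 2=-9*c^2 - 10*c + 16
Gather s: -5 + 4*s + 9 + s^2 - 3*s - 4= s^2 + s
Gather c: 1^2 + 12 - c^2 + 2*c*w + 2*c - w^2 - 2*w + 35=-c^2 + c*(2*w + 2) - w^2 - 2*w + 48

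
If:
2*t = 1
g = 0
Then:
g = 0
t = 1/2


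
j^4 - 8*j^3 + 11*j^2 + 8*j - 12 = (j - 6)*(j - 2)*(j - 1)*(j + 1)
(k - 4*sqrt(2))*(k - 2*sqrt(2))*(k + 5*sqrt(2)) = k^3 - sqrt(2)*k^2 - 44*k + 80*sqrt(2)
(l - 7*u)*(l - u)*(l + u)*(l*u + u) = l^4*u - 7*l^3*u^2 + l^3*u - l^2*u^3 - 7*l^2*u^2 + 7*l*u^4 - l*u^3 + 7*u^4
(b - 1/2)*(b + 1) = b^2 + b/2 - 1/2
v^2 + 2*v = v*(v + 2)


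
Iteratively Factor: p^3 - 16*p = (p)*(p^2 - 16) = p*(p - 4)*(p + 4)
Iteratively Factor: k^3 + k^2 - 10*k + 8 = (k - 2)*(k^2 + 3*k - 4) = (k - 2)*(k + 4)*(k - 1)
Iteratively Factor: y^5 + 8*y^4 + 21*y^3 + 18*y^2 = (y + 2)*(y^4 + 6*y^3 + 9*y^2) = y*(y + 2)*(y^3 + 6*y^2 + 9*y) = y^2*(y + 2)*(y^2 + 6*y + 9) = y^2*(y + 2)*(y + 3)*(y + 3)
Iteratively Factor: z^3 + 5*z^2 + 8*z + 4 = (z + 1)*(z^2 + 4*z + 4) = (z + 1)*(z + 2)*(z + 2)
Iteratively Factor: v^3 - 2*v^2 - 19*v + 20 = (v - 1)*(v^2 - v - 20) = (v - 1)*(v + 4)*(v - 5)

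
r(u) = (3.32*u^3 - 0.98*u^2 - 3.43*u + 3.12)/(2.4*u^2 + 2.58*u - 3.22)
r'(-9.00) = 1.34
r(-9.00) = -14.68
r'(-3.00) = -0.22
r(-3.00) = -7.99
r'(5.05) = 1.32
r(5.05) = 5.47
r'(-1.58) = -39.37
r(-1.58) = 5.37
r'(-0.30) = 0.20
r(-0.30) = -1.05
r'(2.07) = 1.11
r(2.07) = 1.71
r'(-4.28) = 1.01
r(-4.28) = -8.77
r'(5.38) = 1.33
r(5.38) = 5.91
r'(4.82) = 1.32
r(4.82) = 5.17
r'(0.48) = -2.41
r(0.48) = -1.13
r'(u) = (-4.8*u - 2.58)*(3.32*u^3 - 0.98*u^2 - 3.43*u + 3.12)/(2.4*u^2 + 2.58*u - 3.22)^2 + (9.96*u^2 - 1.96*u - 3.43)/(2.4*u^2 + 2.58*u - 3.22)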